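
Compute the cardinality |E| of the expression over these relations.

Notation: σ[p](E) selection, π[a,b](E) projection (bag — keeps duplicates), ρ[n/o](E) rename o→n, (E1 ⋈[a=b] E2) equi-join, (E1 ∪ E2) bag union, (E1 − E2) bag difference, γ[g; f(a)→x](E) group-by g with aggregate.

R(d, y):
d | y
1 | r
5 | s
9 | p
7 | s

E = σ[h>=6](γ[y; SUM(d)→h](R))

Per-node cardinality:
  R → 4
  γ[y; SUM(d)→h](R) → 3
  σ[h>=6](γ[y; SUM(d)→h](R)) → 2

|E| = 2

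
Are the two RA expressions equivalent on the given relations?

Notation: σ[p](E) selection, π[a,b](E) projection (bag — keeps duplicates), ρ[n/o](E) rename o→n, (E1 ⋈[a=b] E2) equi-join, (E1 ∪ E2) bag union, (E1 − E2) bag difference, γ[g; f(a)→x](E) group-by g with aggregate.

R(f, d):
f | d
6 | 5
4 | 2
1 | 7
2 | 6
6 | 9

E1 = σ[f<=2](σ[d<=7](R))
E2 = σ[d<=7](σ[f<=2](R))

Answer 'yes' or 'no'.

E1 subexpression sizes:
  R → 5
  σ[d<=7](R) → 4
  σ[f<=2](σ[d<=7](R)) → 2
E2 subexpression sizes:
  R → 5
  σ[f<=2](R) → 2
  σ[d<=7](σ[f<=2](R)) → 2

E1 and E2 produce the same multiset:
f | d
1 | 7
2 | 6

yes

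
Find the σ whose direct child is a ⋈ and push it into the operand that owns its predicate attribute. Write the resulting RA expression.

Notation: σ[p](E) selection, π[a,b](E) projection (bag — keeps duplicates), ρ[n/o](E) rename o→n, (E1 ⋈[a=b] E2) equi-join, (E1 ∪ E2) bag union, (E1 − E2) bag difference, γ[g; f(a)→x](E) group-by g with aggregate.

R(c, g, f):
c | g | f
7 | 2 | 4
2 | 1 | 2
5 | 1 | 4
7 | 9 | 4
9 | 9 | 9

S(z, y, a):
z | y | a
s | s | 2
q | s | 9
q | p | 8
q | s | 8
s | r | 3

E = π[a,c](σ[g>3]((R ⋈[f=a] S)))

σ filters on g, owned by the left side.
E' = π[a,c]((σ[g>3](R) ⋈[f=a] S))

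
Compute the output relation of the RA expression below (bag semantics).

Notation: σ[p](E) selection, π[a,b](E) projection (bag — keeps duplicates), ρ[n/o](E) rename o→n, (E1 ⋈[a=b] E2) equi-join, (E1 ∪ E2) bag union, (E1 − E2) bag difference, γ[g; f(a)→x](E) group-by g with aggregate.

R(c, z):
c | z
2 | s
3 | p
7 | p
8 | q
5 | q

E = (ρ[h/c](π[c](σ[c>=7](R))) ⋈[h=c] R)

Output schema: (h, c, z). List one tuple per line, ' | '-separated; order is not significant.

Row counts bottom-up:
  R → 5
  σ[c>=7](R) → 2
  π[c](σ[c>=7](R)) → 2
  ρ[h/c](π[c](σ[c>=7](R))) → 2
  R → 5
  (ρ[h/c](π[c](σ[c>=7](R))) ⋈[h=c] R) → 2

== RESULT ==
h | c | z
7 | 7 | p
8 | 8 | q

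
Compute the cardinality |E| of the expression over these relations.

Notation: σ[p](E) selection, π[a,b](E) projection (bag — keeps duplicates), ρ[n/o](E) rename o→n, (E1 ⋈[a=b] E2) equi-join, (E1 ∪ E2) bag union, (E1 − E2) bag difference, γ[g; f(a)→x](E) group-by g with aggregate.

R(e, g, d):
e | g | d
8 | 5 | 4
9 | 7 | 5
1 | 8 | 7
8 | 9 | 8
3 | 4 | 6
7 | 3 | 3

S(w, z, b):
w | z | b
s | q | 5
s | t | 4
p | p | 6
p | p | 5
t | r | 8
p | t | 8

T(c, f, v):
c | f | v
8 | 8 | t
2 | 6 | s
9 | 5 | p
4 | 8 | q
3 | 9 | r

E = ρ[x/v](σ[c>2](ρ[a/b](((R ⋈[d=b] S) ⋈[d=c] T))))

Row counts bottom-up:
  R → 6
  S → 6
  (R ⋈[d=b] S) → 6
  T → 5
  ((R ⋈[d=b] S) ⋈[d=c] T) → 3
  ρ[a/b](((R ⋈[d=b] S) ⋈[d=c] T)) → 3
  σ[c>2](ρ[a/b](((R ⋈[d=b] S) ⋈[d=c] T))) → 3
  ρ[x/v](σ[c>2](ρ[a/b](((R ⋈[d=b] S) ⋈[d=c] T)))) → 3

|E| = 3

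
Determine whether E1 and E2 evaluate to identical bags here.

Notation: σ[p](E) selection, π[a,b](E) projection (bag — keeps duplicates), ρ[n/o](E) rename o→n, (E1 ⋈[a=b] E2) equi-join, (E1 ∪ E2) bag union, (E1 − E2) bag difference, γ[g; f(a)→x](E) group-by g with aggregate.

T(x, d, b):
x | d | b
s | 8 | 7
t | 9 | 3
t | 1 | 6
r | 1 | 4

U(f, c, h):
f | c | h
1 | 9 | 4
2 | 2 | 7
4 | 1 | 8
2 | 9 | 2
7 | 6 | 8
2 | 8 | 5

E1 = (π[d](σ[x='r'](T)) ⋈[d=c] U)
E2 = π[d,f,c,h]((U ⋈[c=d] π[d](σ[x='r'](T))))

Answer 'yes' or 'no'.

E1 stepwise |·|:
  T → 4
  σ[x='r'](T) → 1
  π[d](σ[x='r'](T)) → 1
  U → 6
  (π[d](σ[x='r'](T)) ⋈[d=c] U) → 1
E2 stepwise |·|:
  U → 6
  T → 4
  σ[x='r'](T) → 1
  π[d](σ[x='r'](T)) → 1
  (U ⋈[c=d] π[d](σ[x='r'](T))) → 1
  π[d,f,c,h]((U ⋈[c=d] π[d](σ[x='r'](T)))) → 1

E1 and E2 produce the same multiset:
d | f | c | h
1 | 4 | 1 | 8

yes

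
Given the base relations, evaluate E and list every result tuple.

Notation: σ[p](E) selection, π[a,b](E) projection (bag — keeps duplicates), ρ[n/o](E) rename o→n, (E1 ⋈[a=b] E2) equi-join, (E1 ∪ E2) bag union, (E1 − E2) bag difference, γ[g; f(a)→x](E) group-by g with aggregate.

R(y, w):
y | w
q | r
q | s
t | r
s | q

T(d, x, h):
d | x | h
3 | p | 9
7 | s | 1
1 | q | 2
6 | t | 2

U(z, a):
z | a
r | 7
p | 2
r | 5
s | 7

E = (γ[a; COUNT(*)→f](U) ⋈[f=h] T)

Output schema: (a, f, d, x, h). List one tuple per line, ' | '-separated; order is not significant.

Row counts bottom-up:
  U → 4
  γ[a; COUNT(*)→f](U) → 3
  T → 4
  (γ[a; COUNT(*)→f](U) ⋈[f=h] T) → 4

== RESULT ==
a | f | d | x | h
2 | 1 | 7 | s | 1
5 | 1 | 7 | s | 1
7 | 2 | 1 | q | 2
7 | 2 | 6 | t | 2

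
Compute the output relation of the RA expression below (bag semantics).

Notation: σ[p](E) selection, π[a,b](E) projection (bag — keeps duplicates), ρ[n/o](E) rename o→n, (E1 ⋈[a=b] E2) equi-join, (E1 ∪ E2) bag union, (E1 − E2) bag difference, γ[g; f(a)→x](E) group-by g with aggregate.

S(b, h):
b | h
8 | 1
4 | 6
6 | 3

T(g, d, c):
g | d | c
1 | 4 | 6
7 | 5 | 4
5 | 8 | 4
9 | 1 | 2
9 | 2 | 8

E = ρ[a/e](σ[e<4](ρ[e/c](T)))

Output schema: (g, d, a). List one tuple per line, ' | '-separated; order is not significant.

Subexpression sizes:
  T → 5
  ρ[e/c](T) → 5
  σ[e<4](ρ[e/c](T)) → 1
  ρ[a/e](σ[e<4](ρ[e/c](T))) → 1

== RESULT ==
g | d | a
9 | 1 | 2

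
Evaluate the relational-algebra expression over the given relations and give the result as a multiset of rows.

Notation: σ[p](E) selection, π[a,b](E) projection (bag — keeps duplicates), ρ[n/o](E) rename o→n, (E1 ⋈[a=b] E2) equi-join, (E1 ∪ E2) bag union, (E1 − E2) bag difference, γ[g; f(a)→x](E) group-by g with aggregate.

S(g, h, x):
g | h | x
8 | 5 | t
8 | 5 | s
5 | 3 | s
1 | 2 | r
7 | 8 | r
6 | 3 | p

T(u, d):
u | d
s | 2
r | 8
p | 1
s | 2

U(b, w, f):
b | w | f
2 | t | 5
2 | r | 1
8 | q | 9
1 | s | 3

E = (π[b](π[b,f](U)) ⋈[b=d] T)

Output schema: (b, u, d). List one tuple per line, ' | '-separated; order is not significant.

Stepwise |·|:
  U → 4
  π[b,f](U) → 4
  π[b](π[b,f](U)) → 4
  T → 4
  (π[b](π[b,f](U)) ⋈[b=d] T) → 6

== RESULT ==
b | u | d
1 | p | 1
2 | s | 2
2 | s | 2
2 | s | 2
2 | s | 2
8 | r | 8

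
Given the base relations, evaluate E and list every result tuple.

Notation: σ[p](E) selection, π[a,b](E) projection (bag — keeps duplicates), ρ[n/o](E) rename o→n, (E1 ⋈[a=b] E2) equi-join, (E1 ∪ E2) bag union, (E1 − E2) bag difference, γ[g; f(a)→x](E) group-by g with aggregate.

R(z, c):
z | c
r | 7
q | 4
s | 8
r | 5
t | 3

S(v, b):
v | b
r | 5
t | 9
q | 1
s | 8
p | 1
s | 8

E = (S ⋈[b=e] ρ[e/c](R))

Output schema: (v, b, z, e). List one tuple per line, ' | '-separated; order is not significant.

Per-node cardinality:
  S → 6
  R → 5
  ρ[e/c](R) → 5
  (S ⋈[b=e] ρ[e/c](R)) → 3

== RESULT ==
v | b | z | e
r | 5 | r | 5
s | 8 | s | 8
s | 8 | s | 8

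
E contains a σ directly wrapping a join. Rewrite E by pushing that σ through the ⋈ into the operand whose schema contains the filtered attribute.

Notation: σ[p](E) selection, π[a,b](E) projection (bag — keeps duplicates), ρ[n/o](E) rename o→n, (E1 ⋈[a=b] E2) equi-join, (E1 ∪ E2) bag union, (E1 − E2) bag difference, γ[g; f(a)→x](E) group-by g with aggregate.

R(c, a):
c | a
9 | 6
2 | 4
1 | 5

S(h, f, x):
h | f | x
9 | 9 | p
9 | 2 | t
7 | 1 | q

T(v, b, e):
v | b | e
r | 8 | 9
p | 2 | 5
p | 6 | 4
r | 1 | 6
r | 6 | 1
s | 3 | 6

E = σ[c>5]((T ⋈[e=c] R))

σ filters on c, owned by the right side.
E' = (T ⋈[e=c] σ[c>5](R))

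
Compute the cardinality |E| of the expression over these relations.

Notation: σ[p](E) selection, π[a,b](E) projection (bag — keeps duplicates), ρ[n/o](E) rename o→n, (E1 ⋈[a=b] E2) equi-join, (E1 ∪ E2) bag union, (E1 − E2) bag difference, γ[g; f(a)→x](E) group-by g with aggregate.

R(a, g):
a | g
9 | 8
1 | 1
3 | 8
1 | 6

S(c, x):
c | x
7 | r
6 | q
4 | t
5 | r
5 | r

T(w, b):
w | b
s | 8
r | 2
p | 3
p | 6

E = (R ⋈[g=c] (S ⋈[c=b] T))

Row counts bottom-up:
  R → 4
  S → 5
  T → 4
  (S ⋈[c=b] T) → 1
  (R ⋈[g=c] (S ⋈[c=b] T)) → 1

|E| = 1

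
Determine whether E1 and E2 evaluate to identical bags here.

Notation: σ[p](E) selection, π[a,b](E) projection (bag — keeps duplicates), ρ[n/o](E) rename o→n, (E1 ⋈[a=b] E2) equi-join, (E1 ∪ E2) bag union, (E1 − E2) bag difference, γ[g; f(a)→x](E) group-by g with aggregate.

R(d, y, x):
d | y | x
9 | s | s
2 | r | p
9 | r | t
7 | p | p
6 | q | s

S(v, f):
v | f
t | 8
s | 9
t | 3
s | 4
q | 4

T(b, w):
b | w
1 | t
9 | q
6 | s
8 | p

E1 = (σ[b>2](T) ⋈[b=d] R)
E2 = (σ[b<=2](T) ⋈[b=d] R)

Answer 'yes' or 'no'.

E1 row counts bottom-up:
  T → 4
  σ[b>2](T) → 3
  R → 5
  (σ[b>2](T) ⋈[b=d] R) → 3
E2 row counts bottom-up:
  T → 4
  σ[b<=2](T) → 1
  R → 5
  (σ[b<=2](T) ⋈[b=d] R) → 0

E1 result:
b | w | d | y | x
6 | s | 6 | q | s
9 | q | 9 | r | t
9 | q | 9 | s | s
E2 result:
b | w | d | y | x
(0 rows)
Witness: (6, 's', 6, 'q', 's') appears 1× in E1 but 0× in E2.

no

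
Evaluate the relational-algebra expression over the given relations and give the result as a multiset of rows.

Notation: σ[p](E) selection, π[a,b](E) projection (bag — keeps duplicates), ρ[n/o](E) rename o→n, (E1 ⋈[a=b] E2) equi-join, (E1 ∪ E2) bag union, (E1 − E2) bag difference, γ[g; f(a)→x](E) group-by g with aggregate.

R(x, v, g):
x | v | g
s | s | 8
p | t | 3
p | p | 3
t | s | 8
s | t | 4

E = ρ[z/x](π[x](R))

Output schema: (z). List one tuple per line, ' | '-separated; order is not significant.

Row counts bottom-up:
  R → 5
  π[x](R) → 5
  ρ[z/x](π[x](R)) → 5

== RESULT ==
z
p
p
s
s
t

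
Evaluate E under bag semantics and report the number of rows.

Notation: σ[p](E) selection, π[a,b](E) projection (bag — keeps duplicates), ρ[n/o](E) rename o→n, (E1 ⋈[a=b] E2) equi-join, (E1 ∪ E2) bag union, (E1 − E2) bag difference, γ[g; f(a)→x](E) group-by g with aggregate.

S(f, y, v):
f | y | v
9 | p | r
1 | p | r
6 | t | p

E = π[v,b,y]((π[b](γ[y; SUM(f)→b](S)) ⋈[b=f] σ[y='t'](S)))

Subexpression sizes:
  S → 3
  γ[y; SUM(f)→b](S) → 2
  π[b](γ[y; SUM(f)→b](S)) → 2
  S → 3
  σ[y='t'](S) → 1
  (π[b](γ[y; SUM(f)→b](S)) ⋈[b=f] σ[y='t'](S)) → 1
  π[v,b,y]((π[b](γ[y; SUM(f)→b](S)) ⋈[b=f] σ[y='t'](S))) → 1

|E| = 1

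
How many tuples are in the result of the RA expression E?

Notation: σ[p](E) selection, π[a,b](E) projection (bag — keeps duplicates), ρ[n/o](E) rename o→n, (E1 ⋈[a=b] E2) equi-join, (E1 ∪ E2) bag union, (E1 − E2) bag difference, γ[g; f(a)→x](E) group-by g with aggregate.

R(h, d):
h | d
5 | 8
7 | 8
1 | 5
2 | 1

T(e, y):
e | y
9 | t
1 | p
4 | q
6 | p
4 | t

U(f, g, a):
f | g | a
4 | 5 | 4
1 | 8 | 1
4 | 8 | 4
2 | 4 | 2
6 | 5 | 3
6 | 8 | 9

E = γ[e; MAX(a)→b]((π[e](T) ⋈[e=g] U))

Stepwise |·|:
  T → 5
  π[e](T) → 5
  U → 6
  (π[e](T) ⋈[e=g] U) → 2
  γ[e; MAX(a)→b]((π[e](T) ⋈[e=g] U)) → 1

|E| = 1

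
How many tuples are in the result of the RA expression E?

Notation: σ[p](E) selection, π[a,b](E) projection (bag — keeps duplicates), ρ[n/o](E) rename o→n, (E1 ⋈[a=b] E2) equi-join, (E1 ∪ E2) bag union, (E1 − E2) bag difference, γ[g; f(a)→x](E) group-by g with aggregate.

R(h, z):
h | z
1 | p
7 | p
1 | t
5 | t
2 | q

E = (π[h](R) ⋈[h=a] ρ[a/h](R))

Per-node cardinality:
  R → 5
  π[h](R) → 5
  R → 5
  ρ[a/h](R) → 5
  (π[h](R) ⋈[h=a] ρ[a/h](R)) → 7

|E| = 7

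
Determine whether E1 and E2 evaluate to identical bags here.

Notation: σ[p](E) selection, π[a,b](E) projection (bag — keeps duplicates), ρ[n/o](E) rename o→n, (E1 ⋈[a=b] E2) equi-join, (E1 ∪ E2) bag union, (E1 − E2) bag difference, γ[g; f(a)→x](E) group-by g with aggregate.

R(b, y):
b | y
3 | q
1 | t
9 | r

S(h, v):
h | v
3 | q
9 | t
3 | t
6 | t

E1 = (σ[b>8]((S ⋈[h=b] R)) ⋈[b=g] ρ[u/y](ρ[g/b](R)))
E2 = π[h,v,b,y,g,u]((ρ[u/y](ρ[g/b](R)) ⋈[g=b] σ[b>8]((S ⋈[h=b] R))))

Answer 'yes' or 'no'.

E1 subexpression sizes:
  S → 4
  R → 3
  (S ⋈[h=b] R) → 3
  σ[b>8]((S ⋈[h=b] R)) → 1
  R → 3
  ρ[g/b](R) → 3
  ρ[u/y](ρ[g/b](R)) → 3
  (σ[b>8]((S ⋈[h=b] R)) ⋈[b=g] ρ[u/y](ρ[g/b](R))) → 1
E2 subexpression sizes:
  R → 3
  ρ[g/b](R) → 3
  ρ[u/y](ρ[g/b](R)) → 3
  S → 4
  R → 3
  (S ⋈[h=b] R) → 3
  σ[b>8]((S ⋈[h=b] R)) → 1
  (ρ[u/y](ρ[g/b](R)) ⋈[g=b] σ[b>8]((S ⋈[h=b] R))) → 1
  π[h,v,b,y,g,u]((ρ[u/y](ρ[g/b](R)) ⋈[g=b] σ[b>8]((S ⋈[h=b] R)))) → 1

E1 and E2 produce the same multiset:
h | v | b | y | g | u
9 | t | 9 | r | 9 | r

yes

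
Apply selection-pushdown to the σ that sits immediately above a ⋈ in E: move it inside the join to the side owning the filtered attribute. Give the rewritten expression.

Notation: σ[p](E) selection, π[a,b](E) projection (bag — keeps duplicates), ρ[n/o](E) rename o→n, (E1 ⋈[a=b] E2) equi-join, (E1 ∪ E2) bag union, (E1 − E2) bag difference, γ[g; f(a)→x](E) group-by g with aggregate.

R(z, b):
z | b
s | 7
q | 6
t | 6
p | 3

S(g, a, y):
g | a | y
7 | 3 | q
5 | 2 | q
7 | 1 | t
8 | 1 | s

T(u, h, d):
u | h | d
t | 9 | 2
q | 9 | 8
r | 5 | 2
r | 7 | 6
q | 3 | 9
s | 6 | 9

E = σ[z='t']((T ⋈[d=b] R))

σ filters on z, owned by the right side.
E' = (T ⋈[d=b] σ[z='t'](R))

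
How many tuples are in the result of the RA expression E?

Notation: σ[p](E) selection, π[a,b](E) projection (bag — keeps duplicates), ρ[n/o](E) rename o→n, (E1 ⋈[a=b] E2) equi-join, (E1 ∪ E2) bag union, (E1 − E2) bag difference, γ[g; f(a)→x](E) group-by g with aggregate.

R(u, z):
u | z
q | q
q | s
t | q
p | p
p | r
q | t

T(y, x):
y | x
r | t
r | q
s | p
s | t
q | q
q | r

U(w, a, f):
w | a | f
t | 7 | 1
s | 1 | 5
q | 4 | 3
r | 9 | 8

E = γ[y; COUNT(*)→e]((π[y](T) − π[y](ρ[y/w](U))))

Stepwise |·|:
  T → 6
  π[y](T) → 6
  U → 4
  ρ[y/w](U) → 4
  π[y](ρ[y/w](U)) → 4
  (π[y](T) − π[y](ρ[y/w](U))) → 3
  γ[y; COUNT(*)→e]((π[y](T) − π[y](ρ[y/w](U)))) → 3

|E| = 3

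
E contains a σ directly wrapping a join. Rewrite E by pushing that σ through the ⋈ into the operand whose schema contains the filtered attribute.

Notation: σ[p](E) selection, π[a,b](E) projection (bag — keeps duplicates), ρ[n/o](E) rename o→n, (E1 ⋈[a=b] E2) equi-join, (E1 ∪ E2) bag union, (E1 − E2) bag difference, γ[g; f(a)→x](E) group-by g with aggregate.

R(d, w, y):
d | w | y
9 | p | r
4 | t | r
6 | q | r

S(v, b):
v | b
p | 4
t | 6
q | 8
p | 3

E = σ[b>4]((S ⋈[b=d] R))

σ filters on b, owned by the left side.
E' = (σ[b>4](S) ⋈[b=d] R)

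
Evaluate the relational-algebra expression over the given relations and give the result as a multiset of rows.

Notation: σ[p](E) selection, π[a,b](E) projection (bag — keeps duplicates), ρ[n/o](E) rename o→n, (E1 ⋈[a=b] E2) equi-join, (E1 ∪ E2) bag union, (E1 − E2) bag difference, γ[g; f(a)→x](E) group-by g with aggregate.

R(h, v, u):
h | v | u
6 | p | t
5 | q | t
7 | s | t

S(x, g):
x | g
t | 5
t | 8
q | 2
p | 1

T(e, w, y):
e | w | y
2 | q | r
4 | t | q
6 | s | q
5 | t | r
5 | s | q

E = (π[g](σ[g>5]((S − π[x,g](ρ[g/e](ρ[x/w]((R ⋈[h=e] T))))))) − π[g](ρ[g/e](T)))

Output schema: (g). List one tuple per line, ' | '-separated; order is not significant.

Subexpression sizes:
  S → 4
  R → 3
  T → 5
  (R ⋈[h=e] T) → 3
  ρ[x/w]((R ⋈[h=e] T)) → 3
  ρ[g/e](ρ[x/w]((R ⋈[h=e] T))) → 3
  π[x,g](ρ[g/e](ρ[x/w]((R ⋈[h=e] T)))) → 3
  (S − π[x,g](ρ[g/e](ρ[x/w]((R ⋈[h=e] T))))) → 3
  σ[g>5]((S − π[x,g](ρ[g/e](ρ[x/w]((R ⋈[h=e] T)))))) → 1
  π[g](σ[g>5]((S − π[x,g](ρ[g/e](ρ[x/w]((R ⋈[h=e] T))))))) → 1
  T → 5
  ρ[g/e](T) → 5
  π[g](ρ[g/e](T)) → 5
  (π[g](σ[g>5]((S − π[x,g](ρ[g/e](ρ[x/w]((R ⋈[h=e] T))))))) − π[g](ρ[g/e](T))) → 1

== RESULT ==
g
8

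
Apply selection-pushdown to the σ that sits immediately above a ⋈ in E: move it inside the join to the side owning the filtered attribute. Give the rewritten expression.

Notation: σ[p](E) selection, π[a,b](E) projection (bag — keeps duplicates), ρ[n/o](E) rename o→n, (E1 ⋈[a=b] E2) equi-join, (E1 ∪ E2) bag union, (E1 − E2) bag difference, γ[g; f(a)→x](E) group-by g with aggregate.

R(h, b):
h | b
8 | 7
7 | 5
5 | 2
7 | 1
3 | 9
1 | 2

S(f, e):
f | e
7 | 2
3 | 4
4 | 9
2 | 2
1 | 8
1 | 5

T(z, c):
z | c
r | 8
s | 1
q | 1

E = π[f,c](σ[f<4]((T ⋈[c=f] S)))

σ filters on f, owned by the right side.
E' = π[f,c]((T ⋈[c=f] σ[f<4](S)))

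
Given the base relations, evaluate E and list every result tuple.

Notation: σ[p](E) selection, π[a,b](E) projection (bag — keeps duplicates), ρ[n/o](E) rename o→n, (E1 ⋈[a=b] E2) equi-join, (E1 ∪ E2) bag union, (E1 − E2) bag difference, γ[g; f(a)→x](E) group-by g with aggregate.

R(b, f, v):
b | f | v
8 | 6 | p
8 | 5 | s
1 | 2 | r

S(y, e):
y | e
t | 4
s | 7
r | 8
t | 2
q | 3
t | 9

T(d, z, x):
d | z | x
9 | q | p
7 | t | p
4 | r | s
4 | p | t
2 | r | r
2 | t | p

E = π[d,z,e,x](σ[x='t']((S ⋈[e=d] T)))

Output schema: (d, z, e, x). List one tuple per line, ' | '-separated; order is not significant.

Per-node cardinality:
  S → 6
  T → 6
  (S ⋈[e=d] T) → 6
  σ[x='t']((S ⋈[e=d] T)) → 1
  π[d,z,e,x](σ[x='t']((S ⋈[e=d] T))) → 1

== RESULT ==
d | z | e | x
4 | p | 4 | t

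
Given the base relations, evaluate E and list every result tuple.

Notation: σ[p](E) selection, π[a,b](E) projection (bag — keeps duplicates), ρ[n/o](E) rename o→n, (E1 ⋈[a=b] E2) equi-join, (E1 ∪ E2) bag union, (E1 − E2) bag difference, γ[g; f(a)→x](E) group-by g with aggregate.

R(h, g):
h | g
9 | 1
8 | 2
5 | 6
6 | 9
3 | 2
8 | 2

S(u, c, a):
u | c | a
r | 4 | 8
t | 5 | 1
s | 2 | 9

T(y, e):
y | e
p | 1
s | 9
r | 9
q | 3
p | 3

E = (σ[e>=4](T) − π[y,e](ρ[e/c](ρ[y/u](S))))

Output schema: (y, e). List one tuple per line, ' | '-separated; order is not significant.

Row counts bottom-up:
  T → 5
  σ[e>=4](T) → 2
  S → 3
  ρ[y/u](S) → 3
  ρ[e/c](ρ[y/u](S)) → 3
  π[y,e](ρ[e/c](ρ[y/u](S))) → 3
  (σ[e>=4](T) − π[y,e](ρ[e/c](ρ[y/u](S)))) → 2

== RESULT ==
y | e
r | 9
s | 9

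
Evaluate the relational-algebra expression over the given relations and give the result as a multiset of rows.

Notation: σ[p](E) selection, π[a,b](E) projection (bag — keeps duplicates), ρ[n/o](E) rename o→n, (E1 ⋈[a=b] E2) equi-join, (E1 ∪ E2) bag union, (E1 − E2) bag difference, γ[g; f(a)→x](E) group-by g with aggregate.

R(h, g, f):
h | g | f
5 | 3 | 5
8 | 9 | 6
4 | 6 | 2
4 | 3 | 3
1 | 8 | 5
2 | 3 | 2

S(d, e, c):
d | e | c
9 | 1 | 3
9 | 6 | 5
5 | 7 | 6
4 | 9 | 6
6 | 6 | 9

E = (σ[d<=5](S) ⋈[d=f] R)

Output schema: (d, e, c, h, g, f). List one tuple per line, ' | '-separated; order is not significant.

Subexpression sizes:
  S → 5
  σ[d<=5](S) → 2
  R → 6
  (σ[d<=5](S) ⋈[d=f] R) → 2

== RESULT ==
d | e | c | h | g | f
5 | 7 | 6 | 1 | 8 | 5
5 | 7 | 6 | 5 | 3 | 5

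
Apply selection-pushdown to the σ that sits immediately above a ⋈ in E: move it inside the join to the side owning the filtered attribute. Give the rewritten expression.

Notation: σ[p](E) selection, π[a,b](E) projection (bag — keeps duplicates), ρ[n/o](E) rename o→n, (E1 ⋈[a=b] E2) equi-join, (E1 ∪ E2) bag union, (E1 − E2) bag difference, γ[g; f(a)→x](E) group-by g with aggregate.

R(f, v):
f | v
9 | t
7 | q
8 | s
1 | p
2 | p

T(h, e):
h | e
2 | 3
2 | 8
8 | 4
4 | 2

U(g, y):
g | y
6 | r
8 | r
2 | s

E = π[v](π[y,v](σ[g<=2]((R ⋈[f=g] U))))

σ filters on g, owned by the right side.
E' = π[v](π[y,v]((R ⋈[f=g] σ[g<=2](U))))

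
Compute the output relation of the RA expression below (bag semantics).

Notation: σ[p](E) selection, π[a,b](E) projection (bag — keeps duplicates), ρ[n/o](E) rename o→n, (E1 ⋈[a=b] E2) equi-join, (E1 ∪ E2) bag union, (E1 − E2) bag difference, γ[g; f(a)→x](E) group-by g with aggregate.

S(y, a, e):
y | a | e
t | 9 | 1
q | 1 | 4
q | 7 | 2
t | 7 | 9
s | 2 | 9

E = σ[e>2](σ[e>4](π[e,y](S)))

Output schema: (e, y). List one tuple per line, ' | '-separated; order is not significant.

Stepwise |·|:
  S → 5
  π[e,y](S) → 5
  σ[e>4](π[e,y](S)) → 2
  σ[e>2](σ[e>4](π[e,y](S))) → 2

== RESULT ==
e | y
9 | s
9 | t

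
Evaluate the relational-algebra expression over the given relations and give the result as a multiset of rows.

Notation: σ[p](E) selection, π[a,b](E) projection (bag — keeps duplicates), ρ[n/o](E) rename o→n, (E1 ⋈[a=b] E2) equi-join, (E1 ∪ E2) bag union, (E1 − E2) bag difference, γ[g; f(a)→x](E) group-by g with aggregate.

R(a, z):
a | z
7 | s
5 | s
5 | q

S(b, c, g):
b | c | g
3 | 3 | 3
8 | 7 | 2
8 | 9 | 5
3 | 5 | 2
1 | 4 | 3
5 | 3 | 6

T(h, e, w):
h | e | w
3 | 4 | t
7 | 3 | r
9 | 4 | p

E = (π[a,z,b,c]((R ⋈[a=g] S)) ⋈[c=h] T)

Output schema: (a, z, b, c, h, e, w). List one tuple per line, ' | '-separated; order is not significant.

Subexpression sizes:
  R → 3
  S → 6
  (R ⋈[a=g] S) → 2
  π[a,z,b,c]((R ⋈[a=g] S)) → 2
  T → 3
  (π[a,z,b,c]((R ⋈[a=g] S)) ⋈[c=h] T) → 2

== RESULT ==
a | z | b | c | h | e | w
5 | q | 8 | 9 | 9 | 4 | p
5 | s | 8 | 9 | 9 | 4 | p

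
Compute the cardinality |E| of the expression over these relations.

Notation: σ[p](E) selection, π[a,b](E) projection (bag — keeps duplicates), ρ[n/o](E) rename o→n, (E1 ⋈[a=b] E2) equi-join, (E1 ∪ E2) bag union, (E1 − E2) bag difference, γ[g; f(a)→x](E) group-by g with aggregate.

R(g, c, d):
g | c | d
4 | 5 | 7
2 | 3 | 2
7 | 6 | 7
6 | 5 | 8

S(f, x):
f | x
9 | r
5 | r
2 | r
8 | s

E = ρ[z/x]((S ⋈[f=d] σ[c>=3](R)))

Per-node cardinality:
  S → 4
  R → 4
  σ[c>=3](R) → 4
  (S ⋈[f=d] σ[c>=3](R)) → 2
  ρ[z/x]((S ⋈[f=d] σ[c>=3](R))) → 2

|E| = 2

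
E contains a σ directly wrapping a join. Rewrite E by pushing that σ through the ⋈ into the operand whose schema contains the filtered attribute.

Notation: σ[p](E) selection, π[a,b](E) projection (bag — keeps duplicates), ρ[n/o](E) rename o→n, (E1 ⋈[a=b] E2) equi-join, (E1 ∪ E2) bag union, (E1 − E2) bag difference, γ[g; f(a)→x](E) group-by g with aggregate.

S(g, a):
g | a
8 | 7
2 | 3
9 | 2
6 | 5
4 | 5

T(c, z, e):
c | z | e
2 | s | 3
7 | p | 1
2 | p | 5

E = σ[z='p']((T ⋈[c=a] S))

σ filters on z, owned by the left side.
E' = (σ[z='p'](T) ⋈[c=a] S)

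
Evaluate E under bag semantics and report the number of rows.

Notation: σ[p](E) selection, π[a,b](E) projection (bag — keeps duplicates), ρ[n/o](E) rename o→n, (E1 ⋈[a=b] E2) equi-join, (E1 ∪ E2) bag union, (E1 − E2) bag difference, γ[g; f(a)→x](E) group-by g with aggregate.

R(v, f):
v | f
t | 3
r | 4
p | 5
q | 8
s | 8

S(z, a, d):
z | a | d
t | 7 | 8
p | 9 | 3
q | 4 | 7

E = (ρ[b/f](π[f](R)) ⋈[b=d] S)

Per-node cardinality:
  R → 5
  π[f](R) → 5
  ρ[b/f](π[f](R)) → 5
  S → 3
  (ρ[b/f](π[f](R)) ⋈[b=d] S) → 3

|E| = 3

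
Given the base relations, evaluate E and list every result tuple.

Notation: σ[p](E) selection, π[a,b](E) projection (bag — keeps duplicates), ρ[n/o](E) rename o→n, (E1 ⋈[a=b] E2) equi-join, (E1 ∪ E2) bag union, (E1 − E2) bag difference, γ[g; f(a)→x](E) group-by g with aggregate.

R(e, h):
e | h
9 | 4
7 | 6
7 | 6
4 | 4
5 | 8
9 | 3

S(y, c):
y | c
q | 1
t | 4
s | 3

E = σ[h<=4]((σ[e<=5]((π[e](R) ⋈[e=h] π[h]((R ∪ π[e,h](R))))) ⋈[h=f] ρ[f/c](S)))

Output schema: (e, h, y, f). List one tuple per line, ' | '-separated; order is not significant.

Stepwise |·|:
  R → 6
  π[e](R) → 6
  R → 6
  R → 6
  π[e,h](R) → 6
  (R ∪ π[e,h](R)) → 12
  π[h]((R ∪ π[e,h](R))) → 12
  (π[e](R) ⋈[e=h] π[h]((R ∪ π[e,h](R)))) → 4
  σ[e<=5]((π[e](R) ⋈[e=h] π[h]((R ∪ π[e,h](R))))) → 4
  S → 3
  ρ[f/c](S) → 3
  (σ[e<=5]((π[e](R) ⋈[e=h] π[h]((R ∪ π[e,h](R))))) ⋈[h=f] ρ[f/c](S)) → 4
  σ[h<=4]((σ[e<=5]((π[e](R) ⋈[e=h] π[h]((R ∪ π[e,h](R))))) ⋈[h=f] ρ[f/c](S))) → 4

== RESULT ==
e | h | y | f
4 | 4 | t | 4
4 | 4 | t | 4
4 | 4 | t | 4
4 | 4 | t | 4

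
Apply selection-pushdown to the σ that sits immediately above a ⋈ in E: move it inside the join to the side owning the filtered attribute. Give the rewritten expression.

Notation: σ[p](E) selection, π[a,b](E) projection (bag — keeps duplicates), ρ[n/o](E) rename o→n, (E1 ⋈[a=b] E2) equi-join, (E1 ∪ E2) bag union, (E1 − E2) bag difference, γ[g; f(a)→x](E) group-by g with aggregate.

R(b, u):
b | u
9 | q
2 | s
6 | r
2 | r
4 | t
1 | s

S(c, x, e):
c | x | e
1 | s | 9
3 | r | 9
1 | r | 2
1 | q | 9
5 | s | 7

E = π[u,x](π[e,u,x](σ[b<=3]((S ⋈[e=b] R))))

σ filters on b, owned by the right side.
E' = π[u,x](π[e,u,x]((S ⋈[e=b] σ[b<=3](R))))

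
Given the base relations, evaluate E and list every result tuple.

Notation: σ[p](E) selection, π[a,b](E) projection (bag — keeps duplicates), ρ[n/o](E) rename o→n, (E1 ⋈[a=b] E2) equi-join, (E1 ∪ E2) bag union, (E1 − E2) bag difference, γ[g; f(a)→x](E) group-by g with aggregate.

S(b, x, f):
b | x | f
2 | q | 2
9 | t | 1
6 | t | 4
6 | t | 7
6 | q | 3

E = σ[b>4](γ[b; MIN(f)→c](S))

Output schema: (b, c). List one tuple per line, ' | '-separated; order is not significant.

Per-node cardinality:
  S → 5
  γ[b; MIN(f)→c](S) → 3
  σ[b>4](γ[b; MIN(f)→c](S)) → 2

== RESULT ==
b | c
6 | 3
9 | 1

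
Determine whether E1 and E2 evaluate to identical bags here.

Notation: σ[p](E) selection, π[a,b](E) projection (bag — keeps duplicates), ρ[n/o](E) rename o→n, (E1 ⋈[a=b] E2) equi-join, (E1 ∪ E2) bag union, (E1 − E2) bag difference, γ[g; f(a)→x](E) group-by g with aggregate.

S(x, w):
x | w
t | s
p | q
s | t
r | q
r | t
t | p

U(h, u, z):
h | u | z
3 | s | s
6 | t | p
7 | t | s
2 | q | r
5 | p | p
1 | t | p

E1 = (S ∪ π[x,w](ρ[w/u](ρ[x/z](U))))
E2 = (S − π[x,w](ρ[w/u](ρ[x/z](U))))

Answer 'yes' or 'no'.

E1 row counts bottom-up:
  S → 6
  U → 6
  ρ[x/z](U) → 6
  ρ[w/u](ρ[x/z](U)) → 6
  π[x,w](ρ[w/u](ρ[x/z](U))) → 6
  (S ∪ π[x,w](ρ[w/u](ρ[x/z](U)))) → 12
E2 row counts bottom-up:
  S → 6
  U → 6
  ρ[x/z](U) → 6
  ρ[w/u](ρ[x/z](U)) → 6
  π[x,w](ρ[w/u](ρ[x/z](U))) → 6
  (S − π[x,w](ρ[w/u](ρ[x/z](U)))) → 4

E1 result:
x | w
p | p
p | q
p | t
p | t
r | q
r | q
r | t
s | s
s | t
s | t
t | p
t | s
E2 result:
x | w
p | q
r | t
t | p
t | s
Witness: ('s', 's') appears 1× in E1 but 0× in E2.

no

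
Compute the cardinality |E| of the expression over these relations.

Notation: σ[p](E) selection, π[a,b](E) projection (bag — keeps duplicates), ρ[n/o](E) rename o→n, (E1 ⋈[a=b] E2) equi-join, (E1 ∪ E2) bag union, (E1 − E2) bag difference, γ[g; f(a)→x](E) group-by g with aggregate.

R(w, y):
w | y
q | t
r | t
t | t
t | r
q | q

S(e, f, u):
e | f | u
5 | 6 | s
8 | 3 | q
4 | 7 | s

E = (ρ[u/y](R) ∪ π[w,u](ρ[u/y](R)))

Subexpression sizes:
  R → 5
  ρ[u/y](R) → 5
  R → 5
  ρ[u/y](R) → 5
  π[w,u](ρ[u/y](R)) → 5
  (ρ[u/y](R) ∪ π[w,u](ρ[u/y](R))) → 10

|E| = 10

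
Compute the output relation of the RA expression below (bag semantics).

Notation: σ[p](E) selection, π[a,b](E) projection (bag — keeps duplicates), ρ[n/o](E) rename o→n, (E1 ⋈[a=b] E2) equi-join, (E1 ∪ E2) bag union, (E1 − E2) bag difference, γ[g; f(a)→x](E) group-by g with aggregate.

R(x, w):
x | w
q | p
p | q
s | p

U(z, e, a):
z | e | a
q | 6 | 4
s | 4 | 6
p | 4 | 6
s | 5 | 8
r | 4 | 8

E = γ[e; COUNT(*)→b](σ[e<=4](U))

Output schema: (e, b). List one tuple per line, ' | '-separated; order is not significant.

Per-node cardinality:
  U → 5
  σ[e<=4](U) → 3
  γ[e; COUNT(*)→b](σ[e<=4](U)) → 1

== RESULT ==
e | b
4 | 3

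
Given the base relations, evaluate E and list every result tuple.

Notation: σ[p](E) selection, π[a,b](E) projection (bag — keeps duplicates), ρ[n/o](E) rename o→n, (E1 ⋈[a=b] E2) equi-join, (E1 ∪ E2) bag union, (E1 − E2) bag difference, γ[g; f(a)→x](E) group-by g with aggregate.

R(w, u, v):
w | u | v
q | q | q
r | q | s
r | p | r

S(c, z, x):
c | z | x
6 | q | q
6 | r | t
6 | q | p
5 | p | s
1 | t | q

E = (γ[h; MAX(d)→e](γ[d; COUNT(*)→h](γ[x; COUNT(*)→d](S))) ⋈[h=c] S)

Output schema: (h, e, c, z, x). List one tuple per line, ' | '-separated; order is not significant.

Per-node cardinality:
  S → 5
  γ[x; COUNT(*)→d](S) → 4
  γ[d; COUNT(*)→h](γ[x; COUNT(*)→d](S)) → 2
  γ[h; MAX(d)→e](γ[d; COUNT(*)→h](γ[x; COUNT(*)→d](S))) → 2
  S → 5
  (γ[h; MAX(d)→e](γ[d; COUNT(*)→h](γ[x; COUNT(*)→d](S))) ⋈[h=c] S) → 1

== RESULT ==
h | e | c | z | x
1 | 2 | 1 | t | q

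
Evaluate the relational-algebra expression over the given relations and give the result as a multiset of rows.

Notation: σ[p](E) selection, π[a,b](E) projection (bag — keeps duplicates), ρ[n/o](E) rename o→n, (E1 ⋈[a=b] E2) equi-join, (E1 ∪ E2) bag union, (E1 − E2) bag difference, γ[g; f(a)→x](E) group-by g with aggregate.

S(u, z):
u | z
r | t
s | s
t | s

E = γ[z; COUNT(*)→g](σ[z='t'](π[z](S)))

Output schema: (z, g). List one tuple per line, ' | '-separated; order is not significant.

Subexpression sizes:
  S → 3
  π[z](S) → 3
  σ[z='t'](π[z](S)) → 1
  γ[z; COUNT(*)→g](σ[z='t'](π[z](S))) → 1

== RESULT ==
z | g
t | 1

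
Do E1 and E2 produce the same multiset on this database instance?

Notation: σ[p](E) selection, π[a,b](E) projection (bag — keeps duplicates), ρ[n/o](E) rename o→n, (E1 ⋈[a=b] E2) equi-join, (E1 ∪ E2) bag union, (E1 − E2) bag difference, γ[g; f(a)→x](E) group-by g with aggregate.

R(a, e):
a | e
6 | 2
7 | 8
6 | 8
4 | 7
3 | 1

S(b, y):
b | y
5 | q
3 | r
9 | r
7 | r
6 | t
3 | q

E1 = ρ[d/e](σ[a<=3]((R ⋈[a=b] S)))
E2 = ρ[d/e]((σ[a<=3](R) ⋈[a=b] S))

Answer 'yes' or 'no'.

E1 stepwise |·|:
  R → 5
  S → 6
  (R ⋈[a=b] S) → 5
  σ[a<=3]((R ⋈[a=b] S)) → 2
  ρ[d/e](σ[a<=3]((R ⋈[a=b] S))) → 2
E2 stepwise |·|:
  R → 5
  σ[a<=3](R) → 1
  S → 6
  (σ[a<=3](R) ⋈[a=b] S) → 2
  ρ[d/e]((σ[a<=3](R) ⋈[a=b] S)) → 2

E1 and E2 produce the same multiset:
a | d | b | y
3 | 1 | 3 | q
3 | 1 | 3 | r

yes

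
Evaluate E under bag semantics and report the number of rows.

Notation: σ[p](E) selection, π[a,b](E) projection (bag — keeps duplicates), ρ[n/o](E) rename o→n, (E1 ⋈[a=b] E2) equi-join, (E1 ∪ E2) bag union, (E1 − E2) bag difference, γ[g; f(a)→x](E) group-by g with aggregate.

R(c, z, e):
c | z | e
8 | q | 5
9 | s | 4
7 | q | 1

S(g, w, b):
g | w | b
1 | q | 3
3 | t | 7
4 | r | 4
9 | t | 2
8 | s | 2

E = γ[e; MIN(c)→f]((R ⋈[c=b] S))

Subexpression sizes:
  R → 3
  S → 5
  (R ⋈[c=b] S) → 1
  γ[e; MIN(c)→f]((R ⋈[c=b] S)) → 1

|E| = 1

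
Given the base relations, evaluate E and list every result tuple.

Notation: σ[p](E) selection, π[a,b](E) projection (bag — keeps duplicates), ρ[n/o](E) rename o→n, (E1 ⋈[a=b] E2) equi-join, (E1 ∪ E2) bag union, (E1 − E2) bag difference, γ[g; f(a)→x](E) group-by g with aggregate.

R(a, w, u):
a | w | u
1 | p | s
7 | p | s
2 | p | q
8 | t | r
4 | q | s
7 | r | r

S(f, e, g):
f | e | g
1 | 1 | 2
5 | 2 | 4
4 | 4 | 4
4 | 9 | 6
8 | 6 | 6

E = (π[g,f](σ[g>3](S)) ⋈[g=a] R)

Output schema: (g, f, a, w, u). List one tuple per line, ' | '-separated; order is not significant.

Subexpression sizes:
  S → 5
  σ[g>3](S) → 4
  π[g,f](σ[g>3](S)) → 4
  R → 6
  (π[g,f](σ[g>3](S)) ⋈[g=a] R) → 2

== RESULT ==
g | f | a | w | u
4 | 4 | 4 | q | s
4 | 5 | 4 | q | s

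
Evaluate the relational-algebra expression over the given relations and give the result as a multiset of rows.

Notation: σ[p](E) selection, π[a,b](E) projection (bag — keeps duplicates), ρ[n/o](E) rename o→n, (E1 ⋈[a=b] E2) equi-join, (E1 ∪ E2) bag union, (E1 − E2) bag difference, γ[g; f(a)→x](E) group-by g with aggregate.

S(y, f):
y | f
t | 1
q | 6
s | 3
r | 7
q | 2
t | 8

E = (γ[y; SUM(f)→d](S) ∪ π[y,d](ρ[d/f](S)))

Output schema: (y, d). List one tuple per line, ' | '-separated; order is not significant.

Subexpression sizes:
  S → 6
  γ[y; SUM(f)→d](S) → 4
  S → 6
  ρ[d/f](S) → 6
  π[y,d](ρ[d/f](S)) → 6
  (γ[y; SUM(f)→d](S) ∪ π[y,d](ρ[d/f](S))) → 10

== RESULT ==
y | d
q | 2
q | 6
q | 8
r | 7
r | 7
s | 3
s | 3
t | 1
t | 8
t | 9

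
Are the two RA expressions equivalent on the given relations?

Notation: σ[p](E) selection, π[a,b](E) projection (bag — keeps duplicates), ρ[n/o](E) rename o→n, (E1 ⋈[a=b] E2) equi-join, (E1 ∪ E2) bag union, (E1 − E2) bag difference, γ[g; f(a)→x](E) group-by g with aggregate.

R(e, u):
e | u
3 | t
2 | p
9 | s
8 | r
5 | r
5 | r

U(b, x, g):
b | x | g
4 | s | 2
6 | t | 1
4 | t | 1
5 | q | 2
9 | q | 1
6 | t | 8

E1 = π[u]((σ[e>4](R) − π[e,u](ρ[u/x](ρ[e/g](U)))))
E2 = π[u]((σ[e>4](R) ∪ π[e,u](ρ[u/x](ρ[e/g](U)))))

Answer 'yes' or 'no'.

E1 stepwise |·|:
  R → 6
  σ[e>4](R) → 4
  U → 6
  ρ[e/g](U) → 6
  ρ[u/x](ρ[e/g](U)) → 6
  π[e,u](ρ[u/x](ρ[e/g](U))) → 6
  (σ[e>4](R) − π[e,u](ρ[u/x](ρ[e/g](U)))) → 4
  π[u]((σ[e>4](R) − π[e,u](ρ[u/x](ρ[e/g](U))))) → 4
E2 stepwise |·|:
  R → 6
  σ[e>4](R) → 4
  U → 6
  ρ[e/g](U) → 6
  ρ[u/x](ρ[e/g](U)) → 6
  π[e,u](ρ[u/x](ρ[e/g](U))) → 6
  (σ[e>4](R) ∪ π[e,u](ρ[u/x](ρ[e/g](U)))) → 10
  π[u]((σ[e>4](R) ∪ π[e,u](ρ[u/x](ρ[e/g](U))))) → 10

E1 result:
u
r
r
r
s
E2 result:
u
q
q
r
r
r
s
s
t
t
t
Witness: ('q',) appears 0× in E1 but 2× in E2.

no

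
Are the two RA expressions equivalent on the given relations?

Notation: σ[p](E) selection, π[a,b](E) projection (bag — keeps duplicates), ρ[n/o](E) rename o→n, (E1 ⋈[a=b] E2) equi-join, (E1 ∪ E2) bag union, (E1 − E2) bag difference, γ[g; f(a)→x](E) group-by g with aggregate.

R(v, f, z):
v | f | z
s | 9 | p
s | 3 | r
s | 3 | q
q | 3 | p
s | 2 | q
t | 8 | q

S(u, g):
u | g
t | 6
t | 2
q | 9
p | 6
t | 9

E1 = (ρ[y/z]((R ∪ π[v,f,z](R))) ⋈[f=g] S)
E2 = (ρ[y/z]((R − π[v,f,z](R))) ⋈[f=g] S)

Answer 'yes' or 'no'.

E1 per-node cardinality:
  R → 6
  R → 6
  π[v,f,z](R) → 6
  (R ∪ π[v,f,z](R)) → 12
  ρ[y/z]((R ∪ π[v,f,z](R))) → 12
  S → 5
  (ρ[y/z]((R ∪ π[v,f,z](R))) ⋈[f=g] S) → 6
E2 per-node cardinality:
  R → 6
  R → 6
  π[v,f,z](R) → 6
  (R − π[v,f,z](R)) → 0
  ρ[y/z]((R − π[v,f,z](R))) → 0
  S → 5
  (ρ[y/z]((R − π[v,f,z](R))) ⋈[f=g] S) → 0

E1 result:
v | f | y | u | g
s | 2 | q | t | 2
s | 2 | q | t | 2
s | 9 | p | q | 9
s | 9 | p | q | 9
s | 9 | p | t | 9
s | 9 | p | t | 9
E2 result:
v | f | y | u | g
(0 rows)
Witness: ('s', 9, 'p', 'q', 9) appears 2× in E1 but 0× in E2.

no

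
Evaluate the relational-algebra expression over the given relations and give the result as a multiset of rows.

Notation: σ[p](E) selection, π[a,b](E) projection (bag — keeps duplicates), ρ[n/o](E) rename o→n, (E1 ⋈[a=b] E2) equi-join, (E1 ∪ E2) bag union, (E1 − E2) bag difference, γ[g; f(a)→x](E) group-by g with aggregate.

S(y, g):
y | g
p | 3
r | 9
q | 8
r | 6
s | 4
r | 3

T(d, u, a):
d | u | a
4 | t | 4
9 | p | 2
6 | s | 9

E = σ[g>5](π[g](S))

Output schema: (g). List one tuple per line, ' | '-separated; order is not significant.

Subexpression sizes:
  S → 6
  π[g](S) → 6
  σ[g>5](π[g](S)) → 3

== RESULT ==
g
6
8
9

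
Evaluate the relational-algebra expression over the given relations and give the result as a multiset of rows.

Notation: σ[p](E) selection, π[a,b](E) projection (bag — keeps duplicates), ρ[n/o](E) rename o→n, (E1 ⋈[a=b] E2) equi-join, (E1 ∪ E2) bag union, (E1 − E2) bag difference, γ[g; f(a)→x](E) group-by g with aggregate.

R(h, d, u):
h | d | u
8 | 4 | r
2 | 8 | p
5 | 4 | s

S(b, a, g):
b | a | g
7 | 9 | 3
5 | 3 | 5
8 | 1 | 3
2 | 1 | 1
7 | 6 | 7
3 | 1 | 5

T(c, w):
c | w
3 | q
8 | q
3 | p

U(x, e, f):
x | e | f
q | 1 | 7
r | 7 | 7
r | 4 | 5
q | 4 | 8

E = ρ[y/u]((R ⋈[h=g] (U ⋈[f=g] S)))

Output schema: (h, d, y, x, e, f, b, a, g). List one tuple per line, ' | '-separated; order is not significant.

Per-node cardinality:
  R → 3
  U → 4
  S → 6
  (U ⋈[f=g] S) → 4
  (R ⋈[h=g] (U ⋈[f=g] S)) → 2
  ρ[y/u]((R ⋈[h=g] (U ⋈[f=g] S))) → 2

== RESULT ==
h | d | y | x | e | f | b | a | g
5 | 4 | s | r | 4 | 5 | 3 | 1 | 5
5 | 4 | s | r | 4 | 5 | 5 | 3 | 5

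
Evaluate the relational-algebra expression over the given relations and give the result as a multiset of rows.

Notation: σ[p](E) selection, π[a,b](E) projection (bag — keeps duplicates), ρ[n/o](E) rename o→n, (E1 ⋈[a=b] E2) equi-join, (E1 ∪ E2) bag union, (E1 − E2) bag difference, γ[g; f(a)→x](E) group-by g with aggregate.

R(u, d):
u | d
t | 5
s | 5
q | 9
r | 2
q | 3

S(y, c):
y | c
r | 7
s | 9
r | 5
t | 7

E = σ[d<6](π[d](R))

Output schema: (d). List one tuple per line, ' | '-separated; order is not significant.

Stepwise |·|:
  R → 5
  π[d](R) → 5
  σ[d<6](π[d](R)) → 4

== RESULT ==
d
2
3
5
5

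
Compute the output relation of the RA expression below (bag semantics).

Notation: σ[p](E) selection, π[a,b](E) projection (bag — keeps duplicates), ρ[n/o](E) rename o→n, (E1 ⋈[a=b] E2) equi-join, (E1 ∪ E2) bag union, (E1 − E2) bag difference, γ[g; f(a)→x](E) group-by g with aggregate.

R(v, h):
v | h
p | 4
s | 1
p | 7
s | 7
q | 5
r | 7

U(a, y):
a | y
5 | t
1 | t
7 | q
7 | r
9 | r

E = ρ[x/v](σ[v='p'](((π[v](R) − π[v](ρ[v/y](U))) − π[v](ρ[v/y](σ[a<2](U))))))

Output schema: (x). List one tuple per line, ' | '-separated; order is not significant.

Row counts bottom-up:
  R → 6
  π[v](R) → 6
  U → 5
  ρ[v/y](U) → 5
  π[v](ρ[v/y](U)) → 5
  (π[v](R) − π[v](ρ[v/y](U))) → 4
  U → 5
  σ[a<2](U) → 1
  ρ[v/y](σ[a<2](U)) → 1
  π[v](ρ[v/y](σ[a<2](U))) → 1
  ((π[v](R) − π[v](ρ[v/y](U))) − π[v](ρ[v/y](σ[a<2](U)))) → 4
  σ[v='p'](((π[v](R) − π[v](ρ[v/y](U))) − π[v](ρ[v/y](σ[a<2](U))))) → 2
  ρ[x/v](σ[v='p'](((π[v](R) − π[v](ρ[v/y](U))) − π[v](ρ[v/y](σ[a<2](U)))))) → 2

== RESULT ==
x
p
p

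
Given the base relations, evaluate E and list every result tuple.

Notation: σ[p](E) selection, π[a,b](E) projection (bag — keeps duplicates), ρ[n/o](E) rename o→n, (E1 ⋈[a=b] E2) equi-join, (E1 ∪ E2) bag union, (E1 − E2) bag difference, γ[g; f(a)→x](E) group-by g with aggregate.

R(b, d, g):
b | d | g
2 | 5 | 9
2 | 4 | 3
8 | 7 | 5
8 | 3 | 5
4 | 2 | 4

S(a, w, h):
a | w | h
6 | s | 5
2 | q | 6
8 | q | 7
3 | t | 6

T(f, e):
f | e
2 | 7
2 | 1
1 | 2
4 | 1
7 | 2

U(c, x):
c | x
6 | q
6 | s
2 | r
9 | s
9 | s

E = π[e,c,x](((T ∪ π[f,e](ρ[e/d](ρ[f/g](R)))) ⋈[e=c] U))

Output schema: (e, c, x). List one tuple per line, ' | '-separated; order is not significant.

Subexpression sizes:
  T → 5
  R → 5
  ρ[f/g](R) → 5
  ρ[e/d](ρ[f/g](R)) → 5
  π[f,e](ρ[e/d](ρ[f/g](R))) → 5
  (T ∪ π[f,e](ρ[e/d](ρ[f/g](R)))) → 10
  U → 5
  ((T ∪ π[f,e](ρ[e/d](ρ[f/g](R)))) ⋈[e=c] U) → 3
  π[e,c,x](((T ∪ π[f,e](ρ[e/d](ρ[f/g](R)))) ⋈[e=c] U)) → 3

== RESULT ==
e | c | x
2 | 2 | r
2 | 2 | r
2 | 2 | r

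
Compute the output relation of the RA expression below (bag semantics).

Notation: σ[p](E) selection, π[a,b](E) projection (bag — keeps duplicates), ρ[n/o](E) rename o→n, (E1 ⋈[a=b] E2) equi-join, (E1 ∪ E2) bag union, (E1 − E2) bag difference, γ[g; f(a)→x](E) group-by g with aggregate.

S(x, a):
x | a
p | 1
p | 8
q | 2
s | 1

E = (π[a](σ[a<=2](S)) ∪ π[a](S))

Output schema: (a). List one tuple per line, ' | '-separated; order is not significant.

Per-node cardinality:
  S → 4
  σ[a<=2](S) → 3
  π[a](σ[a<=2](S)) → 3
  S → 4
  π[a](S) → 4
  (π[a](σ[a<=2](S)) ∪ π[a](S)) → 7

== RESULT ==
a
1
1
1
1
2
2
8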